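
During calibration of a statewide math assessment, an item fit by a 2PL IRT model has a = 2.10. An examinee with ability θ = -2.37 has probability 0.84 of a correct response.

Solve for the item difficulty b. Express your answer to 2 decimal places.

-3.16

P(θ) = 1 / (1 + exp(−a(θ − b)))
logit(0.84) = ln(0.84/0.16) = 1.6582
b = θ − logit/(a) = -2.37 − 1.6582/2.1000 = -3.1596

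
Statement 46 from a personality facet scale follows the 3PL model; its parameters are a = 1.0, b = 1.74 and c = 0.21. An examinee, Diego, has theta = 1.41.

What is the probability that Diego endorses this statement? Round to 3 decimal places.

0.540

P(theta) = c + (1 − c) · 1 / (1 + exp(−a(theta − b)))
Exponent: 1.0 × (1.41 − 1.74) = -0.3300
1/(1 + e^{0.3300}) = 0.4182
P = 0.21 + 0.79 × 0.4182 = 0.5404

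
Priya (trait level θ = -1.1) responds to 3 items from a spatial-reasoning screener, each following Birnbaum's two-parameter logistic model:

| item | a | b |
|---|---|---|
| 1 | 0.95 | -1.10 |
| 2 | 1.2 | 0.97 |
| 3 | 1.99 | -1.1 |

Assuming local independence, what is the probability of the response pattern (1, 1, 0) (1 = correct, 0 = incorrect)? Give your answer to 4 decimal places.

P(θ) = 1 / (1 + exp(−a(θ − b)))
P_1 = 1/(1+e^{0.0000}) = 0.5000
P_2 = 1/(1+e^{2.4840}) = 0.0770
P_3 = 1/(1+e^{0.0000}) = 0.5000
L = P_1 × P_2 × (1−P_3) = 0.5000 × 0.0770 × 0.5000 = 0.01925

0.0192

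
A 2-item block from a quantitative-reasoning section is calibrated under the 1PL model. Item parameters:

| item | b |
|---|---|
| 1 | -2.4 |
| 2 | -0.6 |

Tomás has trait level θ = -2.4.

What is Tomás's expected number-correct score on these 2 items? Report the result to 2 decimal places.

0.64

P(θ) = 1 / (1 + exp(−(θ − b)))
P_1 = 1/(1+e^{0.0000}) = 0.5000
P_2 = 1/(1+e^{1.8000}) = 0.1419
E[score] = 0.5000 + 0.1419 = 0.6419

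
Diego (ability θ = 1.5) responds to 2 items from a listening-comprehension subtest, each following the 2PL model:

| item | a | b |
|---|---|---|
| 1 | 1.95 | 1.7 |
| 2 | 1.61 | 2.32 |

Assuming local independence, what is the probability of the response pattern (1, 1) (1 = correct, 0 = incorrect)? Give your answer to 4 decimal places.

0.0851

P(θ) = 1 / (1 + exp(−a(θ − b)))
P_1 = 1/(1+e^{0.3900}) = 0.4037
P_2 = 1/(1+e^{1.3202}) = 0.2108
L = P_1 × P_2 = 0.4037 × 0.2108 = 0.08510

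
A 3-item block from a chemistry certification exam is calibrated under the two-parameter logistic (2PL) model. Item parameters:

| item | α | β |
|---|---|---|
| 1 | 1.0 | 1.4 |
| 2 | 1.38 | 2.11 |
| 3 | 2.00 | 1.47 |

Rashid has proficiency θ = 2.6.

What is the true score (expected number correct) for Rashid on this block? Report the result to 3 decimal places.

P(θ) = 1 / (1 + exp(−α(θ − β)))
P_1 = 1/(1+e^{-1.2000}) = 0.7685
P_2 = 1/(1+e^{-0.6762}) = 0.6629
P_3 = 1/(1+e^{-2.2600}) = 0.9055
E[score] = 0.7685 + 0.6629 + 0.9055 = 2.3369

2.337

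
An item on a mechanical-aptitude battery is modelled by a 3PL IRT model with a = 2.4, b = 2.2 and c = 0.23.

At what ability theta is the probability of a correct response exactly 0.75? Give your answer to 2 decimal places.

P(theta) = c + (1 − c) · 1 / (1 + exp(−a(theta − b)))
Remove guessing floor: (0.75 − 0.23)/(1 − 0.23) = 0.6753
logit = ln(0.6753/0.3247) = 0.7324
theta = b + logit/(a) = 2.2 + 0.7324/2.4000 = 2.5052

2.51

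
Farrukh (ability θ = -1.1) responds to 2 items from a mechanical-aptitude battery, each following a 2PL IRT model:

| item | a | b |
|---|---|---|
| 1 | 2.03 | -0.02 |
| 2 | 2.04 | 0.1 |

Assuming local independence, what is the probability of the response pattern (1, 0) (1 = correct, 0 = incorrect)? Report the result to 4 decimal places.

0.0924

P(θ) = 1 / (1 + exp(−a(θ − b)))
P_1 = 1/(1+e^{2.1924}) = 0.1004
P_2 = 1/(1+e^{2.4480}) = 0.0796
L = P_1 × (1−P_2) = 0.1004 × 0.9204 = 0.09244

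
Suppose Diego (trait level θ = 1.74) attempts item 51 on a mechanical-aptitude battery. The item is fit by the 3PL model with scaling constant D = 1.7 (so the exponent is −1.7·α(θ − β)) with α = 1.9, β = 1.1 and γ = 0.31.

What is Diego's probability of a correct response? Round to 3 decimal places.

P(θ) = γ + (1 − γ) · 1 / (1 + exp(−D·α(θ − β)))
Exponent: 1.7 × 1.9 × (1.74 − 1.1) = 2.0672
1/(1 + e^{-2.0672}) = 0.8877
P = 0.31 + 0.69 × 0.8877 = 0.9225

0.922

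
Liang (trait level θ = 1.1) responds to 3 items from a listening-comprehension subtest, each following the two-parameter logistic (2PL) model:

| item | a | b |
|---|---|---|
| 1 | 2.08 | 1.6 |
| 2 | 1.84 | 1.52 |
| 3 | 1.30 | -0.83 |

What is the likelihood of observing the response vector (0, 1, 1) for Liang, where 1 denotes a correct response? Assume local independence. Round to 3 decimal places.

P(θ) = 1 / (1 + exp(−a(θ − b)))
P_1 = 1/(1+e^{1.0400}) = 0.2611
P_2 = 1/(1+e^{0.7728}) = 0.3159
P_3 = 1/(1+e^{-2.5090}) = 0.9248
L = (1−P_1) × P_2 × P_3 = 0.7389 × 0.3159 × 0.9248 = 0.21583

0.216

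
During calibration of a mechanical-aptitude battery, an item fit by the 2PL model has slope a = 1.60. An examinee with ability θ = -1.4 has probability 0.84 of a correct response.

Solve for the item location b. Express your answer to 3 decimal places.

P(θ) = 1 / (1 + exp(−a(θ − b)))
logit(0.84) = ln(0.84/0.16) = 1.6582
b = θ − logit/(a) = -1.4 − 1.6582/1.6000 = -2.4364

-2.436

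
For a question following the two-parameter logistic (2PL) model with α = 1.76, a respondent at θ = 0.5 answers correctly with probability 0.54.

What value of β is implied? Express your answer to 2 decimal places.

P(θ) = 1 / (1 + exp(−α(θ − β)))
logit(0.54) = ln(0.54/0.46) = 0.1603
β = θ − logit/(α) = 0.5 − 0.1603/1.7600 = 0.4089

0.41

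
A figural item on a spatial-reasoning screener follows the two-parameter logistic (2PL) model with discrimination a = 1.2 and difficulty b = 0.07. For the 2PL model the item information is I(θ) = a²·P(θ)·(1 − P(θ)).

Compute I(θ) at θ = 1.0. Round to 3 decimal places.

0.268

P = 1/(1+e^{-1.1160}) = 0.7532
P(1−P) = 0.7532 × 0.2468 = 0.1859
I = a² × P(1−P) = 1.2² × 0.1859 = 0.26765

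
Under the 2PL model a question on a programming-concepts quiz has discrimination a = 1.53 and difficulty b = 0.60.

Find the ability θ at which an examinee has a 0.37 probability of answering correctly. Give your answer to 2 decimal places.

P(θ) = 1 / (1 + exp(−a(θ − b)))
logit = ln(0.3700/0.6300) = -0.5322
θ = b + logit/(a) = 0.60 + (-0.5322)/1.5300 = 0.2521

0.25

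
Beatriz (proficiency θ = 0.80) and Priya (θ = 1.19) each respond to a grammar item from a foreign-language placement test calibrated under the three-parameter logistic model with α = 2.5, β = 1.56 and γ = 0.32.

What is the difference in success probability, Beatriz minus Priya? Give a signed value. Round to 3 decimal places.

-0.105

P(θ) = γ + (1 − γ) · 1 / (1 + exp(−α(θ − β)))
P(Beatriz) = 0.4085  [exponent -1.9000]
P(Priya) = 0.5131  [exponent -0.9250]
Difference = 0.4085 − 0.5131 = -0.1046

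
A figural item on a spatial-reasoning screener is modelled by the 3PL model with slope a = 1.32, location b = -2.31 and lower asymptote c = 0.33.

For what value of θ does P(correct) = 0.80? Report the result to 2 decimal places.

-1.66

P(θ) = c + (1 − c) · 1 / (1 + exp(−a(θ − b)))
Remove guessing floor: (0.80 − 0.33)/(1 − 0.33) = 0.7015
logit = ln(0.7015/0.2985) = 0.8544
θ = b + logit/(a) = -2.31 + 0.8544/1.3200 = -1.6627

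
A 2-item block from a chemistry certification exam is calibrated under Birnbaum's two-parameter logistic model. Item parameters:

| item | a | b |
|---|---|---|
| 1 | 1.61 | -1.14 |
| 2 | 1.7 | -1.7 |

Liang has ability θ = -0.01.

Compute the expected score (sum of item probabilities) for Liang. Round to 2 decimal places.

1.81

P(θ) = 1 / (1 + exp(−a(θ − b)))
P_1 = 1/(1+e^{-1.8193}) = 0.8605
P_2 = 1/(1+e^{-2.8730}) = 0.9465
E[score] = 0.8605 + 0.9465 = 1.8070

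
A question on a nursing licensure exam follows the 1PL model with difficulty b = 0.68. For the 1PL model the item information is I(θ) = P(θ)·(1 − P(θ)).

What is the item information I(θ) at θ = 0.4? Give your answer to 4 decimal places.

0.2452

P = 1/(1+e^{0.2800}) = 0.4305
P(1−P) = 0.4305 × 0.5695 = 0.2452
I = P(1−P) = 0.24516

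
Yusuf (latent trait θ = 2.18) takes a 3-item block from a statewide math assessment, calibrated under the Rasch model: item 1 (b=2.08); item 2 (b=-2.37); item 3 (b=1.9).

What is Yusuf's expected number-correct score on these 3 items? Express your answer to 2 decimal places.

P(θ) = 1 / (1 + exp(−(θ − b)))
P_1 = 1/(1+e^{-0.1000}) = 0.5250
P_2 = 1/(1+e^{-4.5500}) = 0.9895
P_3 = 1/(1+e^{-0.2800}) = 0.5695
E[score] = 0.5250 + 0.9895 + 0.5695 = 2.0841

2.08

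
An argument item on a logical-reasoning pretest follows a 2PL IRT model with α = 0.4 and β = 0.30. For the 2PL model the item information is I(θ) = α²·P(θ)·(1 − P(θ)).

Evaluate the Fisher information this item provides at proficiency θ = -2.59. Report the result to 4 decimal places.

0.0291

P = 1/(1+e^{1.1560}) = 0.2394
P(1−P) = 0.2394 × 0.7606 = 0.1821
I = α² × P(1−P) = 0.4² × 0.1821 = 0.02913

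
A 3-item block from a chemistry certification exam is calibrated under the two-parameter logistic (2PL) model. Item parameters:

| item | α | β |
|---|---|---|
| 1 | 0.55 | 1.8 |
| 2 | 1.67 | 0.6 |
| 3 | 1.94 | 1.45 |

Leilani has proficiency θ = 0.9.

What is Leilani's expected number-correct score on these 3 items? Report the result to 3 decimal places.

1.257

P(θ) = 1 / (1 + exp(−α(θ − β)))
P_1 = 1/(1+e^{0.4950}) = 0.3787
P_2 = 1/(1+e^{-0.5010}) = 0.6227
P_3 = 1/(1+e^{1.0670}) = 0.2560
E[score] = 0.3787 + 0.6227 + 0.2560 = 1.2574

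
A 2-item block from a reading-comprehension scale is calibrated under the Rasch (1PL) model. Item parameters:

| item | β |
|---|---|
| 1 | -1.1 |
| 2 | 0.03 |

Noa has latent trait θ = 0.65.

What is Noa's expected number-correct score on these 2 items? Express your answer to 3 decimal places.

1.502

P(θ) = 1 / (1 + exp(−(θ − β)))
P_1 = 1/(1+e^{-1.7500}) = 0.8520
P_2 = 1/(1+e^{-0.6200}) = 0.6502
E[score] = 0.8520 + 0.6502 = 1.5022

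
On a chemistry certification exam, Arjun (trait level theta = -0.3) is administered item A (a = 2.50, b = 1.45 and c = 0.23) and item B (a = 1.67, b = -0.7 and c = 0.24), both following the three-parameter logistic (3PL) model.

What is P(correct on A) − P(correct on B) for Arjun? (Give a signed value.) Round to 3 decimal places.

-0.503

P(theta) = c + (1 − c) · 1 / (1 + exp(−a(theta − b)))
P_A = 0.2396
P_B = 0.7424
P_A − P_B = -0.5028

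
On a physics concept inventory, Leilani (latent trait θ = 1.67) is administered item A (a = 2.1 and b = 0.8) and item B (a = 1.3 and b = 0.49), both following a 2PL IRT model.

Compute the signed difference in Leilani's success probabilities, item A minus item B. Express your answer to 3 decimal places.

0.039

P(θ) = 1 / (1 + exp(−a(θ − b)))
P_A = 0.8614
P_B = 0.8226
P_A − P_B = 0.0388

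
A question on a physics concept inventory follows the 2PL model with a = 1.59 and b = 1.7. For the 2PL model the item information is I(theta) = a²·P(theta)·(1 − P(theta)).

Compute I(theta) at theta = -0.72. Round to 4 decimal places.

P = 1/(1+e^{3.8478}) = 0.0209
P(1−P) = 0.0209 × 0.9791 = 0.0204
I = a² × P(1−P) = 1.59² × 0.0204 = 0.05169

0.0517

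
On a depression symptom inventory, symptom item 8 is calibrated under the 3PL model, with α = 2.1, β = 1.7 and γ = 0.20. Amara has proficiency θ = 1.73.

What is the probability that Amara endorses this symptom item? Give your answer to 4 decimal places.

P(θ) = γ + (1 − γ) · 1 / (1 + exp(−α(θ − β)))
Exponent: 2.1 × (1.73 − 1.7) = 0.0630
1/(1 + e^{-0.0630}) = 0.5157
P = 0.20 + 0.80 × 0.5157 = 0.6126

0.6126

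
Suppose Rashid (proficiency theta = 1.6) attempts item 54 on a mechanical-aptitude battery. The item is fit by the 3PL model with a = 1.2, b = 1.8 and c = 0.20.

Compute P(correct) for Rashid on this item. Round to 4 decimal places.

0.5522

P(theta) = c + (1 − c) · 1 / (1 + exp(−a(theta − b)))
Exponent: 1.2 × (1.6 − 1.8) = -0.2400
1/(1 + e^{0.2400}) = 0.4403
P = 0.20 + 0.80 × 0.4403 = 0.5522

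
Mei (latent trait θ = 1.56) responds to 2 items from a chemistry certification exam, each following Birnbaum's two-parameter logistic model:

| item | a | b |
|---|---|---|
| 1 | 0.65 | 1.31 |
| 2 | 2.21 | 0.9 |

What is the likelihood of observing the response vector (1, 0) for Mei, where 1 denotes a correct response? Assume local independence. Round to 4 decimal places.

0.1020

P(θ) = 1 / (1 + exp(−a(θ − b)))
P_1 = 1/(1+e^{-0.1625}) = 0.5405
P_2 = 1/(1+e^{-1.4586}) = 0.8113
L = P_1 × (1−P_2) = 0.5405 × 0.1887 = 0.10199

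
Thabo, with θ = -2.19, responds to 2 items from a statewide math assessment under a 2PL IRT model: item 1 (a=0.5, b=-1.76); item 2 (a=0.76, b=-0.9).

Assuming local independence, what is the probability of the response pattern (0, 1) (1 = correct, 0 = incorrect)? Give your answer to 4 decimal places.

P(θ) = 1 / (1 + exp(−a(θ − b)))
P_1 = 1/(1+e^{0.2150}) = 0.4465
P_2 = 1/(1+e^{0.9804}) = 0.2728
L = (1−P_1) × P_2 = 0.5535 × 0.2728 = 0.15101

0.1510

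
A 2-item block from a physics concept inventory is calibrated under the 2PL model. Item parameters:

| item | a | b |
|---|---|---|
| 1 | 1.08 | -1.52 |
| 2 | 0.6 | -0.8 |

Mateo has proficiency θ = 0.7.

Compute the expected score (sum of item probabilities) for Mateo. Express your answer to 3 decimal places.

P(θ) = 1 / (1 + exp(−a(θ − b)))
P_1 = 1/(1+e^{-2.3976}) = 0.9166
P_2 = 1/(1+e^{-0.9000}) = 0.7109
E[score] = 0.9166 + 0.7109 = 1.6276

1.628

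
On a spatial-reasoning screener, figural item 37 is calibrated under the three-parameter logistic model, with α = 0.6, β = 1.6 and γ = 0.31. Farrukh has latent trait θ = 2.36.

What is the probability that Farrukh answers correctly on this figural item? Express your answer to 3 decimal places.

0.732

P(θ) = γ + (1 − γ) · 1 / (1 + exp(−α(θ − β)))
Exponent: 0.6 × (2.36 − 1.6) = 0.4560
1/(1 + e^{-0.4560}) = 0.6121
P = 0.31 + 0.69 × 0.6121 = 0.7323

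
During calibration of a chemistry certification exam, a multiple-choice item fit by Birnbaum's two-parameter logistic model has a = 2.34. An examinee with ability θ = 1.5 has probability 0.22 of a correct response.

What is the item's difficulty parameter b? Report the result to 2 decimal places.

2.04

P(θ) = 1 / (1 + exp(−a(θ − b)))
logit(0.22) = ln(0.22/0.78) = -1.2657
b = θ − logit/(a) = 1.5 − (-1.2657)/2.3400 = 2.0409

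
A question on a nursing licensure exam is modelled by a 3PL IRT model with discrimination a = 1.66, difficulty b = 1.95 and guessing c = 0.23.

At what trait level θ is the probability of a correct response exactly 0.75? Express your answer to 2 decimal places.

2.39

P(θ) = c + (1 − c) · 1 / (1 + exp(−a(θ − b)))
Remove guessing floor: (0.75 − 0.23)/(1 − 0.23) = 0.6753
logit = ln(0.6753/0.3247) = 0.7324
θ = b + logit/(a) = 1.95 + 0.7324/1.6600 = 2.3912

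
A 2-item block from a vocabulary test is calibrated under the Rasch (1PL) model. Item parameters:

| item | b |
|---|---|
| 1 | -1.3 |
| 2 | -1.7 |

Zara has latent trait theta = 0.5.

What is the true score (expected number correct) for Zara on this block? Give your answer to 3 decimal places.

1.758

P(theta) = 1 / (1 + exp(−(theta − b)))
P_1 = 1/(1+e^{-1.8000}) = 0.8581
P_2 = 1/(1+e^{-2.2000}) = 0.9002
E[score] = 0.8581 + 0.9002 = 1.7584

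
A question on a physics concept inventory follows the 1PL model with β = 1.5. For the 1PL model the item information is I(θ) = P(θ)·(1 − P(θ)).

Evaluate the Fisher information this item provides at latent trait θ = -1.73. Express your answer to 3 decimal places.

0.037

P = 1/(1+e^{3.2300}) = 0.0381
P(1−P) = 0.0381 × 0.9619 = 0.0366
I = P(1−P) = 0.03660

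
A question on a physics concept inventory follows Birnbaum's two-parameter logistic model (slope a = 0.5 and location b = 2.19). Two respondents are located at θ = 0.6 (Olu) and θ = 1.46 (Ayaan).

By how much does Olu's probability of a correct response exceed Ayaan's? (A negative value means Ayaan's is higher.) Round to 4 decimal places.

P(θ) = 1 / (1 + exp(−a(θ − b)))
P(Olu) = 0.3111  [exponent -0.7950]
P(Ayaan) = 0.4097  [exponent -0.3650]
Difference = 0.3111 − 0.4097 = -0.0987

-0.0987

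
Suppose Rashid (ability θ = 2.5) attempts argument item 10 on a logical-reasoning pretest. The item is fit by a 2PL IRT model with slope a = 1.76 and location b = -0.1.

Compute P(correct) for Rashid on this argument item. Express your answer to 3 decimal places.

0.990

P(θ) = 1 / (1 + exp(−a(θ − b)))
Exponent: 1.76 × (2.5 − (-0.1)) = 4.5760
1/(1 + e^{-4.5760}) = 0.9898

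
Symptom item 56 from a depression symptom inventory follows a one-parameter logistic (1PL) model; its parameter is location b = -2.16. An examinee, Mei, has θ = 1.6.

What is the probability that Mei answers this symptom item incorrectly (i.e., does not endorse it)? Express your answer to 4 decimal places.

0.0228

P(θ) = 1 / (1 + exp(−(θ − b)))
Exponent: (1.6 − (-2.16)) = 3.7600
1/(1 + e^{-3.7600}) = 0.9772
P = 0.9772
P(incorrect) = 1 − 0.9772 = 0.0228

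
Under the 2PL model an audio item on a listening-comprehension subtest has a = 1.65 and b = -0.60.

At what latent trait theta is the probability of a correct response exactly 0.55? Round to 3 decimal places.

P(theta) = 1 / (1 + exp(−a(theta − b)))
logit = ln(0.5500/0.4500) = 0.2007
theta = b + logit/(a) = -0.60 + 0.2007/1.6500 = -0.4784

-0.478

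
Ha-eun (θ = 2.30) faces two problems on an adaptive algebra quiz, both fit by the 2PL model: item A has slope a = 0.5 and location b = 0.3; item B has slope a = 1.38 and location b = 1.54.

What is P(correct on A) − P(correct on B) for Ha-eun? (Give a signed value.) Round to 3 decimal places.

P(θ) = 1 / (1 + exp(−a(θ − b)))
P_A = 0.7311
P_B = 0.7405
P_A − P_B = -0.0095

-0.009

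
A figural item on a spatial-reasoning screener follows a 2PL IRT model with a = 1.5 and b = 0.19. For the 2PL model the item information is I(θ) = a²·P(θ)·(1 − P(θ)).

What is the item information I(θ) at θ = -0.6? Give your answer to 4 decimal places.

0.4035

P = 1/(1+e^{1.1850}) = 0.2342
P(1−P) = 0.2342 × 0.7658 = 0.1793
I = a² × P(1−P) = 1.5² × 0.1793 = 0.40348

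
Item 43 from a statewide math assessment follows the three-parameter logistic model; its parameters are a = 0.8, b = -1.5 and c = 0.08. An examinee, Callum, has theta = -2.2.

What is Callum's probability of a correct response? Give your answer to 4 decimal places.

P(theta) = c + (1 − c) · 1 / (1 + exp(−a(theta − b)))
Exponent: 0.8 × (-2.2 − (-1.5)) = -0.5600
1/(1 + e^{0.5600}) = 0.3635
P = 0.08 + 0.92 × 0.3635 = 0.4145

0.4145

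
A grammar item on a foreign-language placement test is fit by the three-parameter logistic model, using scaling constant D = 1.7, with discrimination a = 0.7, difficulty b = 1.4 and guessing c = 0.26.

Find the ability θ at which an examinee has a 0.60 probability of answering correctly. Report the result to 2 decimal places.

1.26

P(θ) = c + (1 − c) · 1 / (1 + exp(−D·a(θ − b)))
Remove guessing floor: (0.60 − 0.26)/(1 − 0.26) = 0.4595
logit = ln(0.4595/0.5405) = -0.1625
θ = b + logit/(1.7·a) = 1.4 + (-0.1625)/1.1900 = 1.2634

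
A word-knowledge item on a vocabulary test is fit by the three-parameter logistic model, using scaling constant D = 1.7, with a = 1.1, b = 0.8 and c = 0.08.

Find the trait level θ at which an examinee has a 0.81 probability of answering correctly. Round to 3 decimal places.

1.520

P(θ) = c + (1 − c) · 1 / (1 + exp(−D·a(θ − b)))
Remove guessing floor: (0.81 − 0.08)/(1 − 0.08) = 0.7935
logit = ln(0.7935/0.2065) = 1.3460
θ = b + logit/(1.7·a) = 0.8 + 1.3460/1.8700 = 1.5198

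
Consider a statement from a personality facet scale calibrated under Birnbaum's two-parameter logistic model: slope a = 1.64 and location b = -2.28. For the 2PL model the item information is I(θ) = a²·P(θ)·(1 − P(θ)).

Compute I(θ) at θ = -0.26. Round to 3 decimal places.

0.091

P = 1/(1+e^{-3.3128}) = 0.9649
P(1−P) = 0.9649 × 0.0351 = 0.0339
I = a² × P(1−P) = 1.64² × 0.0339 = 0.09118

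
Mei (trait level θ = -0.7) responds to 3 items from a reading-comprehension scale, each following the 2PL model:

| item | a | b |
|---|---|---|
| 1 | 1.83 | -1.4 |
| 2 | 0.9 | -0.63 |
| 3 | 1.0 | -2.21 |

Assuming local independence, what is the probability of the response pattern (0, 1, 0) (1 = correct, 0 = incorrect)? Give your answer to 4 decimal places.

0.0190

P(θ) = 1 / (1 + exp(−a(θ − b)))
P_1 = 1/(1+e^{-1.2810}) = 0.7826
P_2 = 1/(1+e^{0.0630}) = 0.4843
P_3 = 1/(1+e^{-1.5100}) = 0.8191
L = (1−P_1) × P_2 × (1−P_3) = 0.2174 × 0.4843 × 0.1809 = 0.01905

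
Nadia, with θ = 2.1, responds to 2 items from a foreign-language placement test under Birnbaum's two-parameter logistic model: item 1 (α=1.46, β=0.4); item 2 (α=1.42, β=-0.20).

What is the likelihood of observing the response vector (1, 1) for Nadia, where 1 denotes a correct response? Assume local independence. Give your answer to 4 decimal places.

P(θ) = 1 / (1 + exp(−α(θ − β)))
P_1 = 1/(1+e^{-2.4820}) = 0.9229
P_2 = 1/(1+e^{-3.2660}) = 0.9632
L = P_1 × P_2 = 0.9229 × 0.9632 = 0.88895

0.8889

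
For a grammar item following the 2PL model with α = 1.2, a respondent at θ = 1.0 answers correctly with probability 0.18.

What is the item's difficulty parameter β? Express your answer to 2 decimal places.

P(θ) = 1 / (1 + exp(−α(θ − β)))
logit(0.18) = ln(0.18/0.82) = -1.5163
β = θ − logit/(α) = 1.0 − (-1.5163)/1.2000 = 2.2636

2.26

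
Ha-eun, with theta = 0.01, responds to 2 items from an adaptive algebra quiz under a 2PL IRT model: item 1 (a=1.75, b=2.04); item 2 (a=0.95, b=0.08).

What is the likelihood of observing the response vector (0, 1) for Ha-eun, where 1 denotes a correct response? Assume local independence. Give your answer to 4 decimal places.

0.4699

P(theta) = 1 / (1 + exp(−a(theta − b)))
P_1 = 1/(1+e^{3.5525}) = 0.0279
P_2 = 1/(1+e^{0.0665}) = 0.4834
L = (1−P_1) × P_2 = 0.9721 × 0.4834 = 0.46992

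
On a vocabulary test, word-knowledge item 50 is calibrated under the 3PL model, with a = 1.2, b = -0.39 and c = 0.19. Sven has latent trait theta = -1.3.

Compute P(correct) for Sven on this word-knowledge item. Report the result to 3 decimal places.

0.394

P(theta) = c + (1 − c) · 1 / (1 + exp(−a(theta − b)))
Exponent: 1.2 × (-1.3 − (-0.39)) = -1.0920
1/(1 + e^{1.0920}) = 0.2512
P = 0.19 + 0.81 × 0.2512 = 0.3935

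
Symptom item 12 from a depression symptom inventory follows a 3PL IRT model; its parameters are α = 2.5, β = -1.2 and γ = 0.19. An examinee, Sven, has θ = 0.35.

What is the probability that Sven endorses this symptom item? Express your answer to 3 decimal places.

0.984

P(θ) = γ + (1 − γ) · 1 / (1 + exp(−α(θ − β)))
Exponent: 2.5 × (0.35 − (-1.2)) = 3.8750
1/(1 + e^{-3.8750}) = 0.9797
P = 0.19 + 0.81 × 0.9797 = 0.9835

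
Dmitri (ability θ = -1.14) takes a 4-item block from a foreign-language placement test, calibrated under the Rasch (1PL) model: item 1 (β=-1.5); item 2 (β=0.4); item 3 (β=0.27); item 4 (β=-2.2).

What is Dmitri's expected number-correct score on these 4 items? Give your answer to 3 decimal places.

P(θ) = 1 / (1 + exp(−(θ − β)))
P_1 = 1/(1+e^{-0.3600}) = 0.5890
P_2 = 1/(1+e^{1.5400}) = 0.1765
P_3 = 1/(1+e^{1.4100}) = 0.1962
P_4 = 1/(1+e^{-1.0600}) = 0.7427
E[score] = 0.5890 + 0.1765 + 0.1962 + 0.7427 = 1.7045

1.705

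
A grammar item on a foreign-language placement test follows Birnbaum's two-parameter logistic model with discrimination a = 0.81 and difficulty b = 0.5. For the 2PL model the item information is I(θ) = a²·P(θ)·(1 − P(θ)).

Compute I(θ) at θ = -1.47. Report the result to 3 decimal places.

0.092

P = 1/(1+e^{1.5957}) = 0.1686
P(1−P) = 0.1686 × 0.8314 = 0.1402
I = a² × P(1−P) = 0.81² × 0.1402 = 0.09196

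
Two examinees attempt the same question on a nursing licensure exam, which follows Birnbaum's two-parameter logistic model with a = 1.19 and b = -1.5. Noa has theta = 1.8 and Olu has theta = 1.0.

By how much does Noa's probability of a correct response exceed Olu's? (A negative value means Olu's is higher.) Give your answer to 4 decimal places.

0.0292

P(theta) = 1 / (1 + exp(−a(theta − b)))
P(Noa) = 0.9807  [exponent 3.9270]
P(Olu) = 0.9514  [exponent 2.9750]
Difference = 0.9807 − 0.9514 = 0.0292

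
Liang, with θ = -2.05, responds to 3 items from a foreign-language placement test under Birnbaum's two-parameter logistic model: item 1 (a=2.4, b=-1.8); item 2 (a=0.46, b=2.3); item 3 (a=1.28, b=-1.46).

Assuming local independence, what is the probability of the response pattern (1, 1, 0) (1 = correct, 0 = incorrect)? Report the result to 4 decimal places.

P(θ) = 1 / (1 + exp(−a(θ − b)))
P_1 = 1/(1+e^{0.6000}) = 0.3543
P_2 = 1/(1+e^{2.0010}) = 0.1191
P_3 = 1/(1+e^{0.7552}) = 0.3197
L = P_1 × P_2 × (1−P_3) = 0.3543 × 0.1191 × 0.6803 = 0.02871

0.0287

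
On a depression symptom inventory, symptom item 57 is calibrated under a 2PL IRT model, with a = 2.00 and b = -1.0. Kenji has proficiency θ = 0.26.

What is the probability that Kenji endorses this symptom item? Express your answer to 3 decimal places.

0.926

P(θ) = 1 / (1 + exp(−a(θ − b)))
Exponent: 2.00 × (0.26 − (-1.0)) = 2.5200
1/(1 + e^{-2.5200}) = 0.9255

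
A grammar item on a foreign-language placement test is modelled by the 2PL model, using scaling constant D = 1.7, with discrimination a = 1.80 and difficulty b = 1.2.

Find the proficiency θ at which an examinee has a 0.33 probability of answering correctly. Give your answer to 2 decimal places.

P(θ) = 1 / (1 + exp(−D·a(θ − b)))
logit = ln(0.3300/0.6700) = -0.7082
θ = b + logit/(1.7·a) = 1.2 + (-0.7082)/3.0600 = 0.9686

0.97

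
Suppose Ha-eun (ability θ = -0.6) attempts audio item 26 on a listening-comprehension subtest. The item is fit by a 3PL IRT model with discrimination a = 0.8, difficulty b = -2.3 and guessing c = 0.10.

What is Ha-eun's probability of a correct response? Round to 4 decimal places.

0.8162

P(θ) = c + (1 − c) · 1 / (1 + exp(−a(θ − b)))
Exponent: 0.8 × (-0.6 − (-2.3)) = 1.3600
1/(1 + e^{-1.3600}) = 0.7958
P = 0.10 + 0.90 × 0.7958 = 0.8162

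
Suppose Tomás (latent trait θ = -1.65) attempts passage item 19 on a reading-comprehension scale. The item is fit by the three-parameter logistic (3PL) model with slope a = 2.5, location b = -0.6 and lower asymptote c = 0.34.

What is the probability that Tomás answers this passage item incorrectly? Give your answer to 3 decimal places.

0.615

P(θ) = c + (1 − c) · 1 / (1 + exp(−a(θ − b)))
Exponent: 2.5 × (-1.65 − (-0.6)) = -2.6250
1/(1 + e^{2.6250}) = 0.0675
P = 0.34 + 0.66 × 0.0675 = 0.3846
P(incorrect) = 1 − 0.3846 = 0.6154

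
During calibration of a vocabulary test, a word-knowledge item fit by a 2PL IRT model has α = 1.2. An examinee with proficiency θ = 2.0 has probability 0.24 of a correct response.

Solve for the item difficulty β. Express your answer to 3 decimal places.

P(θ) = 1 / (1 + exp(−α(θ − β)))
logit(0.24) = ln(0.24/0.76) = -1.1527
β = θ − logit/(α) = 2.0 − (-1.1527)/1.2000 = 2.9606

2.961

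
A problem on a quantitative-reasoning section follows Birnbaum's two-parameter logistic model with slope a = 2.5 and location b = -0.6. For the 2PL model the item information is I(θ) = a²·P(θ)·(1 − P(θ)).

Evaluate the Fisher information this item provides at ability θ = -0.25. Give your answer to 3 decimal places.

P = 1/(1+e^{-0.8750}) = 0.7058
P(1−P) = 0.7058 × 0.2942 = 0.2077
I = a² × P(1−P) = 2.5² × 0.2077 = 1.29783

1.298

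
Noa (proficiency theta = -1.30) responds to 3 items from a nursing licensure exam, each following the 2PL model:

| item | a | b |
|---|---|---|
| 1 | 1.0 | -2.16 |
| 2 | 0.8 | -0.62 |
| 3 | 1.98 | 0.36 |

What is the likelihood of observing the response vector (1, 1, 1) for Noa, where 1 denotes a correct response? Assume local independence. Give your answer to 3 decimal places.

0.009

P(theta) = 1 / (1 + exp(−a(theta − b)))
P_1 = 1/(1+e^{-0.8600}) = 0.7027
P_2 = 1/(1+e^{0.5440}) = 0.3673
P_3 = 1/(1+e^{3.2868}) = 0.0360
L = P_1 × P_2 × P_3 = 0.7027 × 0.3673 × 0.0360 = 0.00930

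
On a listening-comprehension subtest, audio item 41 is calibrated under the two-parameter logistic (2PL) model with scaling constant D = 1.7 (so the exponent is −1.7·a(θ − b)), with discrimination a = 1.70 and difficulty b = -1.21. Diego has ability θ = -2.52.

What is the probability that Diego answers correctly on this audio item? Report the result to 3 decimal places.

P(θ) = 1 / (1 + exp(−D·a(θ − b)))
Exponent: 1.7 × 1.70 × (-2.52 − (-1.21)) = -3.7859
1/(1 + e^{3.7859}) = 0.0222
P = 0.0222

0.022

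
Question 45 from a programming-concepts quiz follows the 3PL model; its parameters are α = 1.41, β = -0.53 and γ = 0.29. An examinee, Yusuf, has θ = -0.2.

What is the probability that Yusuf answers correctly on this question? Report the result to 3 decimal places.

P(θ) = γ + (1 − γ) · 1 / (1 + exp(−α(θ − β)))
Exponent: 1.41 × (-0.2 − (-0.53)) = 0.4653
1/(1 + e^{-0.4653}) = 0.6143
P = 0.29 + 0.71 × 0.6143 = 0.7261

0.726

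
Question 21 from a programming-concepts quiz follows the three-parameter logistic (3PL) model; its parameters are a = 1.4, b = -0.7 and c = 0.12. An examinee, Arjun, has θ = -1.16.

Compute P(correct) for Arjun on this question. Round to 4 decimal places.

P(θ) = c + (1 − c) · 1 / (1 + exp(−a(θ − b)))
Exponent: 1.4 × (-1.16 − (-0.7)) = -0.6440
1/(1 + e^{0.6440}) = 0.3443
P = 0.12 + 0.88 × 0.3443 = 0.4230

0.4230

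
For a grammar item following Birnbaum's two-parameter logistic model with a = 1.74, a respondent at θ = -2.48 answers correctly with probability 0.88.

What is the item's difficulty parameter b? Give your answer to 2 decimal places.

-3.63

P(θ) = 1 / (1 + exp(−a(θ − b)))
logit(0.88) = ln(0.88/0.12) = 1.9924
b = θ − logit/(a) = -2.48 − 1.9924/1.7400 = -3.6251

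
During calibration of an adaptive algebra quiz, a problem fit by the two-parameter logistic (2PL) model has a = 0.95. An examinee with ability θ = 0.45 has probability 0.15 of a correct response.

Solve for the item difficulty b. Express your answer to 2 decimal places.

P(θ) = 1 / (1 + exp(−a(θ − b)))
logit(0.15) = ln(0.15/0.85) = -1.7346
b = θ − logit/(a) = 0.45 − (-1.7346)/0.9500 = 2.2759

2.28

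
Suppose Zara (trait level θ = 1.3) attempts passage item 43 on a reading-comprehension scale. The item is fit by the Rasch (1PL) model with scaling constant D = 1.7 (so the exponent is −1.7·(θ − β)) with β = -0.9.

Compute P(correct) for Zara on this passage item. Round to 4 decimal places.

P(θ) = 1 / (1 + exp(−D·(θ − β)))
Exponent: 1.7 × (1.3 − (-0.9)) = 3.7400
1/(1 + e^{-3.7400}) = 0.9768
P = 0.9768

0.9768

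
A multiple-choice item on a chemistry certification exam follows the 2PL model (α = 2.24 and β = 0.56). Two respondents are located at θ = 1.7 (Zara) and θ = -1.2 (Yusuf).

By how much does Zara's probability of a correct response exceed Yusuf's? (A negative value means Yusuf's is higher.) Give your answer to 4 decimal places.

0.9088

P(θ) = 1 / (1 + exp(−α(θ − β)))
P(Zara) = 0.9278  [exponent 2.5536]
P(Yusuf) = 0.0190  [exponent -3.9424]
Difference = 0.9278 − 0.0190 = 0.9088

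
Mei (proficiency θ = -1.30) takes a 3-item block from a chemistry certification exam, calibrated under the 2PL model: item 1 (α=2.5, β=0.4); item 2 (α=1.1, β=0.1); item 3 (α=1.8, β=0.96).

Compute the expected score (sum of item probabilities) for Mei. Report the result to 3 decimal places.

0.207

P(θ) = 1 / (1 + exp(−α(θ − β)))
P_1 = 1/(1+e^{4.2500}) = 0.0141
P_2 = 1/(1+e^{1.5400}) = 0.1765
P_3 = 1/(1+e^{4.0680}) = 0.0168
E[score] = 0.0141 + 0.1765 + 0.0168 = 0.2074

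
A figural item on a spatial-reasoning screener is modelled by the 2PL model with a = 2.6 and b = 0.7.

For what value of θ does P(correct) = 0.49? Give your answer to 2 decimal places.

0.68

P(θ) = 1 / (1 + exp(−a(θ − b)))
logit = ln(0.4900/0.5100) = -0.0400
θ = b + logit/(a) = 0.7 + (-0.0400)/2.6000 = 0.6846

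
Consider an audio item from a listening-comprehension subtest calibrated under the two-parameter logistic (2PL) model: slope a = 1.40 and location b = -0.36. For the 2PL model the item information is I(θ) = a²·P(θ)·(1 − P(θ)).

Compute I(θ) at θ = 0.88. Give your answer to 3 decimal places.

0.250

P = 1/(1+e^{-1.7360}) = 0.8502
P(1−P) = 0.8502 × 0.1498 = 0.1274
I = a² × P(1−P) = 1.40² × 0.1274 = 0.24966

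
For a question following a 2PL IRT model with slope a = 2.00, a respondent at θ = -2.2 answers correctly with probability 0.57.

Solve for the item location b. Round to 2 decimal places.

-2.34

P(θ) = 1 / (1 + exp(−a(θ − b)))
logit(0.57) = ln(0.57/0.43) = 0.2819
b = θ − logit/(a) = -2.2 − 0.2819/2.0000 = -2.3409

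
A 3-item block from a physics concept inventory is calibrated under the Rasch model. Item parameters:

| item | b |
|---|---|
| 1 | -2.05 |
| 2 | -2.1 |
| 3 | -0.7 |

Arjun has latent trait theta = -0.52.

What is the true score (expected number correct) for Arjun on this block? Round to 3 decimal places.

2.196

P(theta) = 1 / (1 + exp(−(theta − b)))
P_1 = 1/(1+e^{-1.5300}) = 0.8220
P_2 = 1/(1+e^{-1.5800}) = 0.8292
P_3 = 1/(1+e^{-0.1800}) = 0.5449
E[score] = 0.8220 + 0.8292 + 0.5449 = 2.1961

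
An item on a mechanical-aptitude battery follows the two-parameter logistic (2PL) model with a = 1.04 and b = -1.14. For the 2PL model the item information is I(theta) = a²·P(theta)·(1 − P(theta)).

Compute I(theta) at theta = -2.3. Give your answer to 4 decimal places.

P = 1/(1+e^{1.2064}) = 0.2303
P(1−P) = 0.2303 × 0.7697 = 0.1773
I = a² × P(1−P) = 1.04² × 0.1773 = 0.19175

0.1917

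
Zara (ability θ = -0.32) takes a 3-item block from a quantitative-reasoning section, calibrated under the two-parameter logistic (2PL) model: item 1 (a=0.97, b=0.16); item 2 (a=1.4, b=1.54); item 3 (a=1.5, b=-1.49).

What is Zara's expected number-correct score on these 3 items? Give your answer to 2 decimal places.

P(θ) = 1 / (1 + exp(−a(θ − b)))
P_1 = 1/(1+e^{0.4656}) = 0.3857
P_2 = 1/(1+e^{2.6040}) = 0.0689
P_3 = 1/(1+e^{-1.7550}) = 0.8526
E[score] = 0.3857 + 0.0689 + 0.8526 = 1.3071

1.31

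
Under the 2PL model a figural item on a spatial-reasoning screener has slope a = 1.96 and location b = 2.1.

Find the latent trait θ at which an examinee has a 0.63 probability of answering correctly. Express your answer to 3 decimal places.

2.372

P(θ) = 1 / (1 + exp(−a(θ − b)))
logit = ln(0.6300/0.3700) = 0.5322
θ = b + logit/(a) = 2.1 + 0.5322/1.9600 = 2.3715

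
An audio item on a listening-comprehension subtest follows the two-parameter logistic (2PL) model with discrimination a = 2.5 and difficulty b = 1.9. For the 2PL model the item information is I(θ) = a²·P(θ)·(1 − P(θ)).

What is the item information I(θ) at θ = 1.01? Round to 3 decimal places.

0.550

P = 1/(1+e^{2.2250}) = 0.0975
P(1−P) = 0.0975 × 0.9025 = 0.0880
I = a² × P(1−P) = 2.5² × 0.0880 = 0.55010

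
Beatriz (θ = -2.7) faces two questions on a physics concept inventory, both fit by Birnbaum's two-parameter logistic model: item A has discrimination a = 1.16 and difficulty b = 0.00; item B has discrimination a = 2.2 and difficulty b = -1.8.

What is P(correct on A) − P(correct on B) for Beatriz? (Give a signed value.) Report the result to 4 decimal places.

P(θ) = 1 / (1 + exp(−a(θ − b)))
P_A = 0.0418
P_B = 0.1213
P_A − P_B = -0.0795

-0.0795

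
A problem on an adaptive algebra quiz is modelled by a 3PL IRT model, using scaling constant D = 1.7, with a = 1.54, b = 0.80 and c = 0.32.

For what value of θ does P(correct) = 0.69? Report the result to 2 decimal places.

0.87

P(θ) = c + (1 − c) · 1 / (1 + exp(−D·a(θ − b)))
Remove guessing floor: (0.69 − 0.32)/(1 − 0.32) = 0.5441
logit = ln(0.5441/0.4559) = 0.1769
θ = b + logit/(1.7·a) = 0.80 + 0.1769/2.6180 = 0.8676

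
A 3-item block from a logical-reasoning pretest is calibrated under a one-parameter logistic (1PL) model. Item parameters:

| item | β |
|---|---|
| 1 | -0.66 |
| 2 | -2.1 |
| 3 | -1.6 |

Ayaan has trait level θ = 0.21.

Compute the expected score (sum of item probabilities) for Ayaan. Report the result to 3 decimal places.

2.474

P(θ) = 1 / (1 + exp(−(θ − β)))
P_1 = 1/(1+e^{-0.8700}) = 0.7047
P_2 = 1/(1+e^{-2.3100}) = 0.9097
P_3 = 1/(1+e^{-1.8100}) = 0.8594
E[score] = 0.7047 + 0.9097 + 0.8594 = 2.4738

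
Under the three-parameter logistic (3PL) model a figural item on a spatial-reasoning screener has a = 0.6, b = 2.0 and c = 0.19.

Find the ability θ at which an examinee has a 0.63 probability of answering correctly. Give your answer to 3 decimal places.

2.289

P(θ) = c + (1 − c) · 1 / (1 + exp(−a(θ − b)))
Remove guessing floor: (0.63 − 0.19)/(1 − 0.19) = 0.5432
logit = ln(0.5432/0.4568) = 0.1733
θ = b + logit/(a) = 2.0 + 0.1733/0.6000 = 2.2888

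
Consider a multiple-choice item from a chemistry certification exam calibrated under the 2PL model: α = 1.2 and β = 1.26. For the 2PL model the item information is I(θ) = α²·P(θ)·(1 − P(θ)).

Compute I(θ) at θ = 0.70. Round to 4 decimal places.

P = 1/(1+e^{0.6720}) = 0.3380
P(1−P) = 0.3380 × 0.6620 = 0.2238
I = α² × P(1−P) = 1.2² × 0.2238 = 0.32223

0.3222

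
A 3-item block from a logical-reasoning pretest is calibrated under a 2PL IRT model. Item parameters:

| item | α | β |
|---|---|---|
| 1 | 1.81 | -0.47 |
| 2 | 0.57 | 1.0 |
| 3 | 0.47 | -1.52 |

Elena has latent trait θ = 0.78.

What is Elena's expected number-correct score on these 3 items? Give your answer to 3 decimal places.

P(θ) = 1 / (1 + exp(−α(θ − β)))
P_1 = 1/(1+e^{-2.2625}) = 0.9057
P_2 = 1/(1+e^{0.1254}) = 0.4687
P_3 = 1/(1+e^{-1.0810}) = 0.7467
E[score] = 0.9057 + 0.4687 + 0.7467 = 2.1211

2.121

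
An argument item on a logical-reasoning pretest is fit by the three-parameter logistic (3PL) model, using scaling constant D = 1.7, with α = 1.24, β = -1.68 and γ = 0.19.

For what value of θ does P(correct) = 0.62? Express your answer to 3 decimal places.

-1.621

P(θ) = γ + (1 − γ) · 1 / (1 + exp(−D·α(θ − β)))
Remove guessing floor: (0.62 − 0.19)/(1 − 0.19) = 0.5309
logit = ln(0.5309/0.4691) = 0.1236
θ = β + logit/(1.7·α) = -1.68 + 0.1236/2.1080 = -1.6214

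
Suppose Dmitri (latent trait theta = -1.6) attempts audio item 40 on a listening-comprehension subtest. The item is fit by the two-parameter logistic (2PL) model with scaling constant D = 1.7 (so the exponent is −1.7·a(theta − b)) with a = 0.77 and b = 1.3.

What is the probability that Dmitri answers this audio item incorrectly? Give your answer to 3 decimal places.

P(theta) = 1 / (1 + exp(−D·a(theta − b)))
Exponent: 1.7 × 0.77 × (-1.6 − 1.3) = -3.7961
1/(1 + e^{3.7961}) = 0.0220
P = 0.0220
P(incorrect) = 1 − 0.0220 = 0.9780

0.978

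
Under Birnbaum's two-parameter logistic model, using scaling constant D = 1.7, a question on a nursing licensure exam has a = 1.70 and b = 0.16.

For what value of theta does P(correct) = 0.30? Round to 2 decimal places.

P(theta) = 1 / (1 + exp(−D·a(theta − b)))
logit = ln(0.3000/0.7000) = -0.8473
theta = b + logit/(1.7·a) = 0.16 + (-0.8473)/2.8900 = -0.1332

-0.13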